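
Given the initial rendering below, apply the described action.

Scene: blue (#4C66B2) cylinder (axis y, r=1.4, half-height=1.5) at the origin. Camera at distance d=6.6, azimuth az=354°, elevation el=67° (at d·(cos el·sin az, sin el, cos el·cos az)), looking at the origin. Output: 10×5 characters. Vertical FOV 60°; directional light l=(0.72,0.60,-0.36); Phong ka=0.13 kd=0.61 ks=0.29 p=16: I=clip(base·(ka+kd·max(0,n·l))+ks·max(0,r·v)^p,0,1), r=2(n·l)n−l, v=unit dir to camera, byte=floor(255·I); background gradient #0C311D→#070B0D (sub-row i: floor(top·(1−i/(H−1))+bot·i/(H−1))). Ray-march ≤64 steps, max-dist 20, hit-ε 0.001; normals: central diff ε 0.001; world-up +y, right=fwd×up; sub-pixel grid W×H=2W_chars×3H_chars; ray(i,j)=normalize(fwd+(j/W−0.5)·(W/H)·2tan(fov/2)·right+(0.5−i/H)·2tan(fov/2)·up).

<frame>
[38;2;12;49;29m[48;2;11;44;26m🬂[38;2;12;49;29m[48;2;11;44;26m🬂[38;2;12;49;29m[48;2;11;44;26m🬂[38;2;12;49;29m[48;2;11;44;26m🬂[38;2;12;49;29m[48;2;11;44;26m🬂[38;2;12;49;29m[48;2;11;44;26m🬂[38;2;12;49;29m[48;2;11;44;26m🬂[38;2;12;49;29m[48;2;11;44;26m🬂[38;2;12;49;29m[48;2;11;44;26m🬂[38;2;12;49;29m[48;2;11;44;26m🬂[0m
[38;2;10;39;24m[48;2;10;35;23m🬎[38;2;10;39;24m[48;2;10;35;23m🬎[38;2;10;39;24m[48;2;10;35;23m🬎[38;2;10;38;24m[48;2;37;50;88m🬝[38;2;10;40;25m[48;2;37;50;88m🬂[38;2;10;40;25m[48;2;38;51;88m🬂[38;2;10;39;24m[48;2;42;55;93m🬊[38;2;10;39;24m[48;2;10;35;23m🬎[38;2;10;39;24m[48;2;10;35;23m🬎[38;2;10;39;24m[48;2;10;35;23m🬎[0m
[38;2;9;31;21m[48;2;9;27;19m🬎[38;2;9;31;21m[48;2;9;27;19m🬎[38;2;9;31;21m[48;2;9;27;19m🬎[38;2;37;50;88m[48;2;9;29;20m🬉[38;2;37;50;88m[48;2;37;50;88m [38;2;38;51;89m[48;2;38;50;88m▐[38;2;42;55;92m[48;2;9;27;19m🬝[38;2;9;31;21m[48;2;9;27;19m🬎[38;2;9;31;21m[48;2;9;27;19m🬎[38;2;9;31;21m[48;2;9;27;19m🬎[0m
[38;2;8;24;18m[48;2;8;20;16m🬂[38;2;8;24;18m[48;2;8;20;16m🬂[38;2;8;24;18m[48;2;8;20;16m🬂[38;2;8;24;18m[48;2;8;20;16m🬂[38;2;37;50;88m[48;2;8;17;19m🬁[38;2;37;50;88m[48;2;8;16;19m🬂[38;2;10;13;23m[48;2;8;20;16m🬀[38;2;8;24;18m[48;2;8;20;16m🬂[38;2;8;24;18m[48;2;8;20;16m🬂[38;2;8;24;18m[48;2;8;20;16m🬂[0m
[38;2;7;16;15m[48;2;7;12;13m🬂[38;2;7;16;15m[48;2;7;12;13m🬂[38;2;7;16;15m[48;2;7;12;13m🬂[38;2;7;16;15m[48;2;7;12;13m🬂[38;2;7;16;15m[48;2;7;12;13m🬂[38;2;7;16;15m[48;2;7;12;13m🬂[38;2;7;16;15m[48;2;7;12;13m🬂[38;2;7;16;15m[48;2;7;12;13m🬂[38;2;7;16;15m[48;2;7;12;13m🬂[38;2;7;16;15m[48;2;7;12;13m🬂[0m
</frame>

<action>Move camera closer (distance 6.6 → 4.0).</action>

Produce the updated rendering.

<frame>
[38;2;12;49;29m[48;2;11;44;26m🬂[38;2;12;49;29m[48;2;11;44;26m🬂[38;2;11;46;27m[48;2;37;50;88m🬝[38;2;12;49;29m[48;2;37;50;88m🬂[38;2;12;49;29m[48;2;37;50;88m🬀[38;2;37;50;88m[48;2;38;51;88m🬄[38;2;12;49;29m[48;2;41;54;91m🬂[38;2;11;48;28m[48;2;49;62;99m🬊[38;2;12;49;29m[48;2;11;44;26m🬂[38;2;12;49;29m[48;2;11;44;26m🬂[0m
[38;2;10;39;24m[48;2;10;35;23m🬎[38;2;10;38;24m[48;2;37;50;88m🬝[38;2;37;50;88m[48;2;37;50;88m [38;2;37;50;88m[48;2;37;50;88m [38;2;37;50;88m[48;2;37;50;88m [38;2;38;51;88m[48;2;39;52;89m▌[38;2;41;54;91m[48;2;44;57;95m▌[38;2;51;64;102m[48;2;59;72;110m▌[38;2;10;39;24m[48;2;73;86;124m🬉[38;2;10;39;24m[48;2;10;35;23m🬎[0m
[38;2;9;31;21m[48;2;9;27;19m🬎[38;2;37;50;88m[48;2;9;29;20m🬁[38;2;37;50;88m[48;2;37;50;88m [38;2;37;50;88m[48;2;37;50;88m [38;2;37;50;88m[48;2;37;50;88m [38;2;38;51;89m[48;2;38;50;88m▐[38;2;44;56;94m[48;2;40;53;91m▐[38;2;57;70;107m[48;2;49;62;100m▐[38;2;70;83;120m[48;2;9;28;20m🬕[38;2;9;31;21m[48;2;9;27;19m🬎[0m
[38;2;8;24;18m[48;2;8;20;16m🬂[38;2;8;24;18m[48;2;8;20;16m🬂[38;2;37;50;88m[48;2;8;19;16m🬊[38;2;37;50;88m[48;2;8;19;16m🬬[38;2;37;50;88m[48;2;37;50;88m [38;2;37;50;88m[48;2;38;51;88m🬲[38;2;40;53;91m[48;2;38;51;89m🬉[38;2;45;58;96m[48;2;8;19;16m🬎[38;2;56;69;106m[48;2;8;20;16m🬀[38;2;8;24;18m[48;2;8;20;16m🬂[0m
[38;2;7;16;15m[48;2;7;12;13m🬂[38;2;7;16;15m[48;2;7;12;13m🬂[38;2;7;16;15m[48;2;7;12;13m🬂[38;2;7;16;15m[48;2;7;12;13m🬂[38;2;9;13;23m[48;2;7;12;13m🬁[38;2;9;13;23m[48;2;7;12;13m🬂[38;2;7;16;15m[48;2;7;12;13m🬂[38;2;7;16;15m[48;2;7;12;13m🬂[38;2;7;16;15m[48;2;7;12;13m🬂[38;2;7;16;15m[48;2;7;12;13m🬂[0m
</frame>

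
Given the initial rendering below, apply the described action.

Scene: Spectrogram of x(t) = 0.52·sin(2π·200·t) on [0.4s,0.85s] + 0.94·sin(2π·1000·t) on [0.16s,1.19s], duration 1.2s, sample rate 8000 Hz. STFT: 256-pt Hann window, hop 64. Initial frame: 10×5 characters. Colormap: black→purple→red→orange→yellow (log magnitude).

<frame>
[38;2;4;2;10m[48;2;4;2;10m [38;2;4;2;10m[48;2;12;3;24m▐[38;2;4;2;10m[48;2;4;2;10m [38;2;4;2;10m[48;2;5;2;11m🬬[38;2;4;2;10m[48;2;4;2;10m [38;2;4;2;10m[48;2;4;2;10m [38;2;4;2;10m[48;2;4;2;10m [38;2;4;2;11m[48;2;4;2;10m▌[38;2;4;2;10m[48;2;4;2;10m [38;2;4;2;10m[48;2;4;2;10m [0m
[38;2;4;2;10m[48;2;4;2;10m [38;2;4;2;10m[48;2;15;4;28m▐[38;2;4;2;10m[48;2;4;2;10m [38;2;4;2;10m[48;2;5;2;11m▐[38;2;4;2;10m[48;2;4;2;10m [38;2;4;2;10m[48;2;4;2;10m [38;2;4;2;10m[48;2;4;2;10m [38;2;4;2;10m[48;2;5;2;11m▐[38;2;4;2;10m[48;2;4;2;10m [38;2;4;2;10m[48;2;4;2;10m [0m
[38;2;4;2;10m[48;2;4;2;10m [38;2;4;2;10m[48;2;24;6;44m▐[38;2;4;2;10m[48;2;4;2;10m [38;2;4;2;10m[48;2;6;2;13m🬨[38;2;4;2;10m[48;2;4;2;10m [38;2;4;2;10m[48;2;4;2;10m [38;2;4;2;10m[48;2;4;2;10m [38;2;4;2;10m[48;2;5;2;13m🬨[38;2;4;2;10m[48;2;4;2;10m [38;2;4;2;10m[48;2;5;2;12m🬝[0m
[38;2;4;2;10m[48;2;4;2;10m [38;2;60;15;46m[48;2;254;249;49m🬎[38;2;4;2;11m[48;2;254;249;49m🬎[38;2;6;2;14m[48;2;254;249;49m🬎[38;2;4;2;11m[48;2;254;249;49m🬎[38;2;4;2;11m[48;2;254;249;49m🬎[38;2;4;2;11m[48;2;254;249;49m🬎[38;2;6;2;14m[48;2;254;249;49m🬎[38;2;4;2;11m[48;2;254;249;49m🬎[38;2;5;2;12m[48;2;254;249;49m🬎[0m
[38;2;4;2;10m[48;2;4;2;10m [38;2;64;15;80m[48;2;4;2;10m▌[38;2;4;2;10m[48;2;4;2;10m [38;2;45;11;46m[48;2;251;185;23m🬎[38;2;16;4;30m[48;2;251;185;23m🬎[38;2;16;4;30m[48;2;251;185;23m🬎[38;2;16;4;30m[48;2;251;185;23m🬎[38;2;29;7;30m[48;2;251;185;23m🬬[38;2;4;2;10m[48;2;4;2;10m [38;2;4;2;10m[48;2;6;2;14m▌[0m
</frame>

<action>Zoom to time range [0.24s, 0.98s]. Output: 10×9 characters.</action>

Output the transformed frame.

<frame>
[38;2;4;2;10m[48;2;4;2;10m [38;2;4;2;10m[48;2;4;2;10m [38;2;4;2;11m[48;2;4;2;10m▌[38;2;4;2;10m[48;2;4;2;10m [38;2;4;2;10m[48;2;4;2;10m [38;2;4;2;10m[48;2;4;2;10m [38;2;4;2;10m[48;2;4;2;10m [38;2;4;2;10m[48;2;4;2;10m [38;2;4;2;10m[48;2;4;2;11m▌[38;2;4;2;10m[48;2;4;2;10m [0m
[38;2;4;2;10m[48;2;4;2;10m [38;2;4;2;10m[48;2;4;2;10m [38;2;4;2;10m[48;2;5;2;11m🬨[38;2;4;2;10m[48;2;4;2;10m [38;2;4;2;10m[48;2;4;2;10m [38;2;4;2;10m[48;2;4;2;10m [38;2;4;2;10m[48;2;4;2;10m [38;2;4;2;10m[48;2;4;2;10m [38;2;4;2;10m[48;2;5;2;11m🬝[38;2;4;2;10m[48;2;4;2;10m [0m
[38;2;4;2;10m[48;2;4;2;10m [38;2;4;2;10m[48;2;4;2;10m [38;2;4;2;10m[48;2;5;2;11m▐[38;2;4;2;10m[48;2;4;2;10m [38;2;4;2;10m[48;2;4;2;10m [38;2;4;2;10m[48;2;4;2;10m [38;2;4;2;10m[48;2;4;2;10m [38;2;4;2;10m[48;2;4;2;10m [38;2;4;2;10m[48;2;5;2;11m▌[38;2;4;2;10m[48;2;4;2;10m [0m
[38;2;4;2;10m[48;2;4;2;10m [38;2;4;2;10m[48;2;4;2;10m [38;2;5;2;12m[48;2;4;2;10m▌[38;2;4;2;10m[48;2;4;2;10m [38;2;4;2;10m[48;2;4;2;10m [38;2;4;2;10m[48;2;4;2;10m [38;2;4;2;10m[48;2;4;2;10m [38;2;4;2;10m[48;2;4;2;10m [38;2;4;2;10m[48;2;5;2;12m▌[38;2;4;2;10m[48;2;4;2;10m [0m
[38;2;4;2;10m[48;2;4;2;10m [38;2;4;2;10m[48;2;4;2;10m [38;2;4;2;10m[48;2;5;2;12m▐[38;2;4;2;10m[48;2;4;2;10m [38;2;4;2;10m[48;2;4;2;10m [38;2;4;2;10m[48;2;4;2;10m [38;2;4;2;10m[48;2;4;2;10m [38;2;4;2;10m[48;2;4;2;10m [38;2;4;2;10m[48;2;5;2;12m▌[38;2;4;2;10m[48;2;4;2;10m [0m
[38;2;4;2;10m[48;2;4;2;10m [38;2;4;2;10m[48;2;4;2;10m [38;2;4;2;10m[48;2;6;2;15m▐[38;2;4;2;10m[48;2;4;2;10m [38;2;4;2;10m[48;2;4;2;10m [38;2;4;2;10m[48;2;4;2;10m [38;2;4;2;10m[48;2;4;2;10m [38;2;4;2;10m[48;2;4;2;10m [38;2;4;2;11m[48;2;6;2;14m▌[38;2;4;2;10m[48;2;4;2;10m [0m
[38;2;5;2;12m[48;2;254;249;49m🬎[38;2;5;2;12m[48;2;254;249;49m🬎[38;2;7;2;15m[48;2;254;249;49m🬎[38;2;5;2;12m[48;2;254;249;49m🬎[38;2;5;2;12m[48;2;254;249;49m🬎[38;2;5;2;12m[48;2;254;249;49m🬎[38;2;5;2;12m[48;2;254;249;49m🬎[38;2;5;2;12m[48;2;254;249;49m🬎[38;2;8;2;16m[48;2;254;249;49m🬎[38;2;5;2;12m[48;2;254;249;49m🬎[0m
[38;2;4;2;11m[48;2;4;2;10m🬂[38;2;4;2;11m[48;2;4;2;10m🬂[38;2;6;2;15m[48;2;25;6;45m🬨[38;2;4;2;11m[48;2;4;2;10m🬰[38;2;4;2;11m[48;2;4;2;10m🬰[38;2;4;2;11m[48;2;4;2;10m🬰[38;2;4;2;11m[48;2;4;2;10m🬰[38;2;4;2;11m[48;2;4;2;10m🬰[38;2;10;3;21m[48;2;24;6;44m🬕[38;2;4;2;11m[48;2;4;2;10m🬂[0m
[38;2;4;2;10m[48;2;4;2;10m [38;2;4;2;10m[48;2;4;2;10m [38;2;43;10;57m[48;2;229;139;42m🬡[38;2;23;6;42m[48;2;251;185;23m🬰[38;2;23;6;42m[48;2;251;185;23m🬰[38;2;23;6;42m[48;2;251;185;23m🬰[38;2;23;6;42m[48;2;251;185;23m🬰[38;2;23;6;42m[48;2;251;185;23m🬰[38;2;87;21;78m[48;2;249;167;17m🬰[38;2;4;2;10m[48;2;4;2;10m [0m
</frame>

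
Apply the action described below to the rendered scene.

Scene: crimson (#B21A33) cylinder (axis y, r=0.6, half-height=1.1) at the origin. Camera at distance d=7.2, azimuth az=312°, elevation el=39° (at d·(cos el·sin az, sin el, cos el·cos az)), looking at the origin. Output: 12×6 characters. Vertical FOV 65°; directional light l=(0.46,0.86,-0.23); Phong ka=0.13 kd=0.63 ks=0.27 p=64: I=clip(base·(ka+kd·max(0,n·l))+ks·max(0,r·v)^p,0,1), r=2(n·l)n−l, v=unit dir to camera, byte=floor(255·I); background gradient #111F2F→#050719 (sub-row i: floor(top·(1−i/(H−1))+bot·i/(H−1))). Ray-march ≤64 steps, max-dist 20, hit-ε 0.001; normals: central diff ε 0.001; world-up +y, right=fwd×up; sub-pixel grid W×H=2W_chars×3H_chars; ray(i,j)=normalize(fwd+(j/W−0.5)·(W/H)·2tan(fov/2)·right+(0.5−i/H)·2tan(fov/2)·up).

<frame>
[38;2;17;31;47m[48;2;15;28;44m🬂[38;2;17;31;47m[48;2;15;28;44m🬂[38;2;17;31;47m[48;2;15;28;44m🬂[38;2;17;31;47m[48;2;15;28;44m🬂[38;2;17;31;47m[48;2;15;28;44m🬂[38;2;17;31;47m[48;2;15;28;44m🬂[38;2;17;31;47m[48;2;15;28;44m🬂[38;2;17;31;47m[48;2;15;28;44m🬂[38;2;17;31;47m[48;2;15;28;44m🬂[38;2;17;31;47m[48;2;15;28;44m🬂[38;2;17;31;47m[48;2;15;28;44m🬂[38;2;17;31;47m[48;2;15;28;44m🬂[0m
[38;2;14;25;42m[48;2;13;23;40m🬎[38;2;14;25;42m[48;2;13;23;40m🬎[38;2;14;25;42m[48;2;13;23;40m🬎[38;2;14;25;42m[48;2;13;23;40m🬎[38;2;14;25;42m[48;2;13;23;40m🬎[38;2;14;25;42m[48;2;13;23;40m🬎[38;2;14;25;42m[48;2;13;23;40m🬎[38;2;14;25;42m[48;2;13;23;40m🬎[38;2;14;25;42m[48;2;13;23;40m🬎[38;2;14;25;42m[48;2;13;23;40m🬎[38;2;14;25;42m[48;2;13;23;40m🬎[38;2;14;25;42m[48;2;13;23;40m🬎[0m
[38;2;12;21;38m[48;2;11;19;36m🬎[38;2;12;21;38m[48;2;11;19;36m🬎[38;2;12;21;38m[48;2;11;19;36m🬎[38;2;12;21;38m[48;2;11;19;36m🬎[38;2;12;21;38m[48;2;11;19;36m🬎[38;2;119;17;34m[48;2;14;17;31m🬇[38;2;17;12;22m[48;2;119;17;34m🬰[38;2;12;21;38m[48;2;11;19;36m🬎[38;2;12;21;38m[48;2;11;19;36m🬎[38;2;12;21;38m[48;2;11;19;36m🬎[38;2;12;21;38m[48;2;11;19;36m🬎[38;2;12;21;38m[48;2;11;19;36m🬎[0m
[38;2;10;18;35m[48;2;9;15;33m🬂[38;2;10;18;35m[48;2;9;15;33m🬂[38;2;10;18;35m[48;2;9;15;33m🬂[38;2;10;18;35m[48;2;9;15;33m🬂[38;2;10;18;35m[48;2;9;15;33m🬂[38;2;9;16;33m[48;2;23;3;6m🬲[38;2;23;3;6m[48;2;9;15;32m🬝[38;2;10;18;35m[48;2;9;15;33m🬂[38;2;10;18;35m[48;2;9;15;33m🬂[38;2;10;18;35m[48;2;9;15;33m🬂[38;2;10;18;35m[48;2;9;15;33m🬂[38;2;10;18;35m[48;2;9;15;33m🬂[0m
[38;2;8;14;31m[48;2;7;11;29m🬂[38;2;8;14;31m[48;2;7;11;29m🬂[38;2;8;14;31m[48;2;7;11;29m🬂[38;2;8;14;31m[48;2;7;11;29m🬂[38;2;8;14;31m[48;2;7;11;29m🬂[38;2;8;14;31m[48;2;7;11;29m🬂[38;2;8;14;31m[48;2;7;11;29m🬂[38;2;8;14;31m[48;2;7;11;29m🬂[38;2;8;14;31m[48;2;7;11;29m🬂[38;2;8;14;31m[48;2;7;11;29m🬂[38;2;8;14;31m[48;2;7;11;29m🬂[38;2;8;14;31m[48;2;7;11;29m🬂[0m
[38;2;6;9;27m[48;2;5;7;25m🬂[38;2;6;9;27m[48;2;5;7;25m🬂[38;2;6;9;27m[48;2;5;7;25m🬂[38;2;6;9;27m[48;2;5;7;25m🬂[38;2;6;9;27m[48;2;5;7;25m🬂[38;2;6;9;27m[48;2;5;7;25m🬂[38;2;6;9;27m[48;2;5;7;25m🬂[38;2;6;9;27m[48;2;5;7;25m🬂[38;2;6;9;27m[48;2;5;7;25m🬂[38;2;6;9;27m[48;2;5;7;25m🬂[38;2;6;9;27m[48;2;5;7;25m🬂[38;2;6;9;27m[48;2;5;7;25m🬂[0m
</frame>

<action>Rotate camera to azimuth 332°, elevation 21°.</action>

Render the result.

<frame>
[38;2;17;31;47m[48;2;15;28;44m🬂[38;2;17;31;47m[48;2;15;28;44m🬂[38;2;17;31;47m[48;2;15;28;44m🬂[38;2;17;31;47m[48;2;15;28;44m🬂[38;2;17;31;47m[48;2;15;28;44m🬂[38;2;17;31;47m[48;2;15;28;44m🬂[38;2;17;31;47m[48;2;15;28;44m🬂[38;2;17;31;47m[48;2;15;28;44m🬂[38;2;17;31;47m[48;2;15;28;44m🬂[38;2;17;31;47m[48;2;15;28;44m🬂[38;2;17;31;47m[48;2;15;28;44m🬂[38;2;17;31;47m[48;2;15;28;44m🬂[0m
[38;2;14;25;42m[48;2;13;23;40m🬎[38;2;14;25;42m[48;2;13;23;40m🬎[38;2;14;25;42m[48;2;13;23;40m🬎[38;2;14;25;42m[48;2;13;23;40m🬎[38;2;14;25;42m[48;2;13;23;40m🬎[38;2;14;25;42m[48;2;13;23;40m🬎[38;2;14;25;42m[48;2;13;23;40m🬎[38;2;14;25;42m[48;2;13;23;40m🬎[38;2;14;25;42m[48;2;13;23;40m🬎[38;2;14;25;42m[48;2;13;23;40m🬎[38;2;14;25;42m[48;2;13;23;40m🬎[38;2;14;25;42m[48;2;13;23;40m🬎[0m
[38;2;12;21;38m[48;2;11;19;36m🬎[38;2;12;21;38m[48;2;11;19;36m🬎[38;2;12;21;38m[48;2;11;19;36m🬎[38;2;12;21;38m[48;2;11;19;36m🬎[38;2;12;21;38m[48;2;11;19;36m🬎[38;2;119;17;34m[48;2;14;17;31m🬇[38;2;17;12;22m[48;2;119;17;34m🬰[38;2;12;21;38m[48;2;11;19;36m🬎[38;2;12;21;38m[48;2;11;19;36m🬎[38;2;12;21;38m[48;2;11;19;36m🬎[38;2;12;21;38m[48;2;11;19;36m🬎[38;2;12;21;38m[48;2;11;19;36m🬎[0m
[38;2;10;18;35m[48;2;9;15;33m🬂[38;2;10;18;35m[48;2;9;15;33m🬂[38;2;10;18;35m[48;2;9;15;33m🬂[38;2;10;18;35m[48;2;9;15;33m🬂[38;2;10;18;35m[48;2;9;15;33m🬂[38;2;9;16;33m[48;2;23;3;6m▌[38;2;23;3;6m[48;2;27;4;7m🬝[38;2;10;18;35m[48;2;9;15;33m🬂[38;2;10;18;35m[48;2;9;15;33m🬂[38;2;10;18;35m[48;2;9;15;33m🬂[38;2;10;18;35m[48;2;9;15;33m🬂[38;2;10;18;35m[48;2;9;15;33m🬂[0m
[38;2;8;14;31m[48;2;7;11;29m🬂[38;2;8;14;31m[48;2;7;11;29m🬂[38;2;8;14;31m[48;2;7;11;29m🬂[38;2;8;14;31m[48;2;7;11;29m🬂[38;2;8;14;31m[48;2;7;11;29m🬂[38;2;8;14;31m[48;2;7;11;29m🬂[38;2;8;14;31m[48;2;7;11;29m🬂[38;2;8;14;31m[48;2;7;11;29m🬂[38;2;8;14;31m[48;2;7;11;29m🬂[38;2;8;14;31m[48;2;7;11;29m🬂[38;2;8;14;31m[48;2;7;11;29m🬂[38;2;8;14;31m[48;2;7;11;29m🬂[0m
[38;2;6;9;27m[48;2;5;7;25m🬂[38;2;6;9;27m[48;2;5;7;25m🬂[38;2;6;9;27m[48;2;5;7;25m🬂[38;2;6;9;27m[48;2;5;7;25m🬂[38;2;6;9;27m[48;2;5;7;25m🬂[38;2;6;9;27m[48;2;5;7;25m🬂[38;2;6;9;27m[48;2;5;7;25m🬂[38;2;6;9;27m[48;2;5;7;25m🬂[38;2;6;9;27m[48;2;5;7;25m🬂[38;2;6;9;27m[48;2;5;7;25m🬂[38;2;6;9;27m[48;2;5;7;25m🬂[38;2;6;9;27m[48;2;5;7;25m🬂[0m
</frame>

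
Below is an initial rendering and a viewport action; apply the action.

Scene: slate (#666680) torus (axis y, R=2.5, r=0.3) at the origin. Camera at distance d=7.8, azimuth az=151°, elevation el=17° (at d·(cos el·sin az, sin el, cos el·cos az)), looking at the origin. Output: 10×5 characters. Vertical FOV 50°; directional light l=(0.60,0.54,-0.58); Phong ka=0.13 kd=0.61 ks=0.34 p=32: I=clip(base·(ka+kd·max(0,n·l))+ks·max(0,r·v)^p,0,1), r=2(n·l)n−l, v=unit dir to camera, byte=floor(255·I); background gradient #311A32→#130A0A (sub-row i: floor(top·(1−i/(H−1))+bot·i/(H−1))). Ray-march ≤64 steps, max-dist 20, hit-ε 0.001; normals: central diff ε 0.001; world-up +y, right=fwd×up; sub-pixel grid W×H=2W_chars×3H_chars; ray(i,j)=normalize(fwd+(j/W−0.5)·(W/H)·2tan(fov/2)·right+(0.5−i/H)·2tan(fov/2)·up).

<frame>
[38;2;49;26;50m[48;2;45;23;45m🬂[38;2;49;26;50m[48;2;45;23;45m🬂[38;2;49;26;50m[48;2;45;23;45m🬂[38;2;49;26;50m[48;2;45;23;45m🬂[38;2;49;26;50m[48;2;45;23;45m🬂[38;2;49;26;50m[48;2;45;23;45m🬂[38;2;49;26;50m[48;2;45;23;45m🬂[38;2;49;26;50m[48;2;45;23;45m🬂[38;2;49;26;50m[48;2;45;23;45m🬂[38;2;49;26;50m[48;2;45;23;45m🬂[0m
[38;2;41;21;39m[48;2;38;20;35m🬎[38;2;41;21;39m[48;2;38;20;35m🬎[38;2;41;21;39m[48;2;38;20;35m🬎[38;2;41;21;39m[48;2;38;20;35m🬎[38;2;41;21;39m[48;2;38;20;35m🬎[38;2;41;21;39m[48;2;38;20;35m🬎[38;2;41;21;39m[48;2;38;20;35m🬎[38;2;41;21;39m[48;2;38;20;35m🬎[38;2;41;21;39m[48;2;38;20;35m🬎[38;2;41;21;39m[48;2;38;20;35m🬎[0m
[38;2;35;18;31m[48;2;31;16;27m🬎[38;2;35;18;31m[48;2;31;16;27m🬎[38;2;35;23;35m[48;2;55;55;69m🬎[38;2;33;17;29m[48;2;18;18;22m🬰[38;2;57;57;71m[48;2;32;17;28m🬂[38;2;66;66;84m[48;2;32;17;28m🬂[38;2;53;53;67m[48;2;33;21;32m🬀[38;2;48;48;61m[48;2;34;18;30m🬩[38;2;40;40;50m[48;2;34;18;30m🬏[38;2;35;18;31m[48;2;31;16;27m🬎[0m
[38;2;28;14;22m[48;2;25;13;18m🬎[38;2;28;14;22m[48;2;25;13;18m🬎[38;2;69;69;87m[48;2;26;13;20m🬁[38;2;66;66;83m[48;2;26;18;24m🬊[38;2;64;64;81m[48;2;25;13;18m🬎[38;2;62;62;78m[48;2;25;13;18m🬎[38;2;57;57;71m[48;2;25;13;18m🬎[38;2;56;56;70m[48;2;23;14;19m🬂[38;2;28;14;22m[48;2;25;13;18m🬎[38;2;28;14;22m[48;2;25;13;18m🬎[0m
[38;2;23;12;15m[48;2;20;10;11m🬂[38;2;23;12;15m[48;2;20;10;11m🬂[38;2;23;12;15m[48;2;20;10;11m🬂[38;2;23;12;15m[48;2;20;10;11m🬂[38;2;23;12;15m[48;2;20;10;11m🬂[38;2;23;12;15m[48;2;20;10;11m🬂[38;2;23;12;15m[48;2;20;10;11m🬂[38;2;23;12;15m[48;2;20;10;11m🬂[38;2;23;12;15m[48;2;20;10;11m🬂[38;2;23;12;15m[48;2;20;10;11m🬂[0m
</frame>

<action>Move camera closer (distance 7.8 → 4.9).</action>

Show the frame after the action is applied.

<frame>
[38;2;49;26;50m[48;2;45;23;45m🬂[38;2;49;26;50m[48;2;45;23;45m🬂[38;2;49;26;50m[48;2;45;23;45m🬂[38;2;49;26;50m[48;2;45;23;45m🬂[38;2;49;26;50m[48;2;45;23;45m🬂[38;2;49;26;50m[48;2;45;23;45m🬂[38;2;49;26;50m[48;2;45;23;45m🬂[38;2;49;26;50m[48;2;45;23;45m🬂[38;2;49;26;50m[48;2;45;23;45m🬂[38;2;49;26;50m[48;2;45;23;45m🬂[0m
[38;2;41;21;39m[48;2;38;20;35m🬎[38;2;41;21;39m[48;2;38;20;35m🬎[38;2;41;21;39m[48;2;38;20;35m🬎[38;2;41;21;39m[48;2;38;20;35m🬎[38;2;41;21;39m[48;2;38;20;35m🬎[38;2;41;21;39m[48;2;38;20;35m🬎[38;2;41;21;39m[48;2;38;20;35m🬎[38;2;41;21;39m[48;2;38;20;35m🬎[38;2;41;21;39m[48;2;38;20;35m🬎[38;2;41;21;39m[48;2;38;20;35m🬎[0m
[38;2;33;21;32m[48;2;49;49;62m🬥[38;2;31;19;30m[48;2;13;13;17m🬥[38;2;46;46;58m[48;2;22;14;21m🬂[38;2;52;52;65m[48;2;32;17;28m🬂[38;2;58;58;74m[48;2;32;17;28m🬂[38;2;65;65;82m[48;2;32;17;28m🬂[38;2;69;69;87m[48;2;32;17;28m🬂[38;2;67;67;84m[48;2;30;19;29m🬂[38;2;51;51;64m[48;2;34;22;33m🬈[38;2;43;43;54m[48;2;30;19;29m🬩[0m
[38;2;53;53;66m[48;2;68;68;86m🬁[38;2;30;23;32m[48;2;67;67;85m🬂[38;2;33;24;34m[48;2;64;64;81m🬊[38;2;28;18;26m[48;2;67;67;85m🬎[38;2;28;14;22m[48;2;64;64;81m🬎[38;2;28;14;22m[48;2;63;63;80m🬎[38;2;28;14;22m[48;2;64;64;80m🬎[38;2;29;20;29m[48;2;57;57;72m🬆[38;2;29;15;24m[48;2;59;59;74m🬂[38;2;37;37;46m[48;2;57;57;72m🬀[0m
[38;2;57;57;71m[48;2;20;10;11m🬁[38;2;63;63;79m[48;2;19;10;10m🬊[38;2;68;68;86m[48;2;19;10;10m🬎[38;2;83;83;101m[48;2;28;24;29m🬎[38;2;123;123;142m[48;2;57;57;71m🬂[38;2;75;75;93m[48;2;45;45;57m🬎[38;2;68;68;85m[48;2;37;37;47m🬎[38;2;63;63;80m[48;2;19;10;10m🬎[38;2;54;54;68m[48;2;19;10;10m🬎[38;2;48;48;60m[48;2;20;10;11m🬂[0m
</frame>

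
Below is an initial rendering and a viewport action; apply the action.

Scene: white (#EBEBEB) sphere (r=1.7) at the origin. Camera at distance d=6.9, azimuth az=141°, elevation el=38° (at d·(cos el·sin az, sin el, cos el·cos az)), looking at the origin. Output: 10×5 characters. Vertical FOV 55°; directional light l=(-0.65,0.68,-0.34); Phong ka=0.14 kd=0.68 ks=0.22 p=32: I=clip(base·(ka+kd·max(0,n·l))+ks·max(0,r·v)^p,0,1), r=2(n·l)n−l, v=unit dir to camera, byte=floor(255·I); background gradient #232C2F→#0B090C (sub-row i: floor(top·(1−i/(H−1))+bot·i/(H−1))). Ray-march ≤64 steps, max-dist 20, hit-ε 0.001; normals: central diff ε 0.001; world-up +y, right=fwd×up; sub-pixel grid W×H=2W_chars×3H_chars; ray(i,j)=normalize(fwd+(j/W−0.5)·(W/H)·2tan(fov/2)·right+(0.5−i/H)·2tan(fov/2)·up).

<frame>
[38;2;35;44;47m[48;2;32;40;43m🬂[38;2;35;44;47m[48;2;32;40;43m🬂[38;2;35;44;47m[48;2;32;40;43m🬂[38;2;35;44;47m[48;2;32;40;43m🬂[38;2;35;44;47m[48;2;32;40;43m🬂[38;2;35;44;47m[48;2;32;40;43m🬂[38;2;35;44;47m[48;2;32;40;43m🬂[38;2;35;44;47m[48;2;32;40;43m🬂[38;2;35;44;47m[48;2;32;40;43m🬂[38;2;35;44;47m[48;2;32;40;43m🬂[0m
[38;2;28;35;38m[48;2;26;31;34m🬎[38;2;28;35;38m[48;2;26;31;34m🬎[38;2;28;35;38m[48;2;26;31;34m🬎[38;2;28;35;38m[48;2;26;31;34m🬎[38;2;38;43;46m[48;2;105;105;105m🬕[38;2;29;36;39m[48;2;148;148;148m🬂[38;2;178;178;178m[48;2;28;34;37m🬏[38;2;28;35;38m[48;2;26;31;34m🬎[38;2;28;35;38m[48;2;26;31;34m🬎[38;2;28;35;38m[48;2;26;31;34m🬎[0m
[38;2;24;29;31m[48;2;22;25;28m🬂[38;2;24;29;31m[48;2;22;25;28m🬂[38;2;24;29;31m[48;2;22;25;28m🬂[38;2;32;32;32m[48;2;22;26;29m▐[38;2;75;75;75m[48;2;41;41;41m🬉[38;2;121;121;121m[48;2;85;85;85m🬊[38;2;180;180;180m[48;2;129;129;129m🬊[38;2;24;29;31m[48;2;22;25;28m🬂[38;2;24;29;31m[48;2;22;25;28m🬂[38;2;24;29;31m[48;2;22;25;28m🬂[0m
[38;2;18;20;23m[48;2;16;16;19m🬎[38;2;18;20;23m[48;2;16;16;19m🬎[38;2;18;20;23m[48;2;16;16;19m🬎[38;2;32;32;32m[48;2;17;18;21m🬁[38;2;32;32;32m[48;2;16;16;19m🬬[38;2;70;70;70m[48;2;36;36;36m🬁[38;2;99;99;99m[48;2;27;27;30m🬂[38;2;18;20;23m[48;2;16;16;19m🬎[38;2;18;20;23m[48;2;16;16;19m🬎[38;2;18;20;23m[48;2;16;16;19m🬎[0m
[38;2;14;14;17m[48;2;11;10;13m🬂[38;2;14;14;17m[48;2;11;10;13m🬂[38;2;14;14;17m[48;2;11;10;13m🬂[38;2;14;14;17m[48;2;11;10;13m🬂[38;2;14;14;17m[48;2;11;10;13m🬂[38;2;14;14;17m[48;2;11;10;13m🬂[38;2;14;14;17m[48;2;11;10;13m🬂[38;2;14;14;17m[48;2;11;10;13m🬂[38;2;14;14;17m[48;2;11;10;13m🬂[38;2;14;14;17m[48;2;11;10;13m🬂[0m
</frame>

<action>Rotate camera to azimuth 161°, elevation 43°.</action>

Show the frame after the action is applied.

<frame>
[38;2;35;44;47m[48;2;32;40;43m🬂[38;2;35;44;47m[48;2;32;40;43m🬂[38;2;35;44;47m[48;2;32;40;43m🬂[38;2;35;44;47m[48;2;32;40;43m🬂[38;2;35;44;47m[48;2;32;40;43m🬂[38;2;35;44;47m[48;2;32;40;43m🬂[38;2;35;44;47m[48;2;32;40;43m🬂[38;2;35;44;47m[48;2;32;40;43m🬂[38;2;35;44;47m[48;2;32;40;43m🬂[38;2;35;44;47m[48;2;32;40;43m🬂[0m
[38;2;28;35;38m[48;2;26;31;34m🬎[38;2;28;35;38m[48;2;26;31;34m🬎[38;2;28;35;38m[48;2;26;31;34m🬎[38;2;28;35;38m[48;2;26;31;34m🬎[38;2;28;35;38m[48;2;93;93;93m🬆[38;2;29;36;39m[48;2;149;149;149m🬂[38;2;184;184;184m[48;2;28;34;37m🬏[38;2;28;35;38m[48;2;26;31;34m🬎[38;2;28;35;38m[48;2;26;31;34m🬎[38;2;28;35;38m[48;2;26;31;34m🬎[0m
[38;2;24;29;31m[48;2;22;25;28m🬂[38;2;24;29;31m[48;2;22;25;28m🬂[38;2;24;29;31m[48;2;22;25;28m🬂[38;2;32;32;32m[48;2;22;26;29m▐[38;2;97;97;97m[48;2;64;64;64m▐[38;2;158;158;158m[48;2;127;127;127m🬉[38;2;186;186;186m[48;2;160;160;160m🬎[38;2;24;29;31m[48;2;22;25;28m🬂[38;2;24;29;31m[48;2;22;25;28m🬂[38;2;24;29;31m[48;2;22;25;28m🬂[0m
[38;2;18;20;23m[48;2;16;16;19m🬎[38;2;18;20;23m[48;2;16;16;19m🬎[38;2;18;20;23m[48;2;16;16;19m🬎[38;2;32;32;32m[48;2;17;18;21m🬁[38;2;65;65;65m[48;2;29;29;30m🬁[38;2;99;99;99m[48;2;43;43;43m🬊[38;2;127;127;127m[48;2;16;17;20m🬆[38;2;18;20;23m[48;2;16;16;19m🬎[38;2;18;20;23m[48;2;16;16;19m🬎[38;2;18;20;23m[48;2;16;16;19m🬎[0m
[38;2;14;14;17m[48;2;11;10;13m🬂[38;2;14;14;17m[48;2;11;10;13m🬂[38;2;14;14;17m[48;2;11;10;13m🬂[38;2;14;14;17m[48;2;11;10;13m🬂[38;2;14;14;17m[48;2;11;10;13m🬂[38;2;14;14;17m[48;2;11;10;13m🬂[38;2;14;14;17m[48;2;11;10;13m🬂[38;2;14;14;17m[48;2;11;10;13m🬂[38;2;14;14;17m[48;2;11;10;13m🬂[38;2;14;14;17m[48;2;11;10;13m🬂[0m
</frame>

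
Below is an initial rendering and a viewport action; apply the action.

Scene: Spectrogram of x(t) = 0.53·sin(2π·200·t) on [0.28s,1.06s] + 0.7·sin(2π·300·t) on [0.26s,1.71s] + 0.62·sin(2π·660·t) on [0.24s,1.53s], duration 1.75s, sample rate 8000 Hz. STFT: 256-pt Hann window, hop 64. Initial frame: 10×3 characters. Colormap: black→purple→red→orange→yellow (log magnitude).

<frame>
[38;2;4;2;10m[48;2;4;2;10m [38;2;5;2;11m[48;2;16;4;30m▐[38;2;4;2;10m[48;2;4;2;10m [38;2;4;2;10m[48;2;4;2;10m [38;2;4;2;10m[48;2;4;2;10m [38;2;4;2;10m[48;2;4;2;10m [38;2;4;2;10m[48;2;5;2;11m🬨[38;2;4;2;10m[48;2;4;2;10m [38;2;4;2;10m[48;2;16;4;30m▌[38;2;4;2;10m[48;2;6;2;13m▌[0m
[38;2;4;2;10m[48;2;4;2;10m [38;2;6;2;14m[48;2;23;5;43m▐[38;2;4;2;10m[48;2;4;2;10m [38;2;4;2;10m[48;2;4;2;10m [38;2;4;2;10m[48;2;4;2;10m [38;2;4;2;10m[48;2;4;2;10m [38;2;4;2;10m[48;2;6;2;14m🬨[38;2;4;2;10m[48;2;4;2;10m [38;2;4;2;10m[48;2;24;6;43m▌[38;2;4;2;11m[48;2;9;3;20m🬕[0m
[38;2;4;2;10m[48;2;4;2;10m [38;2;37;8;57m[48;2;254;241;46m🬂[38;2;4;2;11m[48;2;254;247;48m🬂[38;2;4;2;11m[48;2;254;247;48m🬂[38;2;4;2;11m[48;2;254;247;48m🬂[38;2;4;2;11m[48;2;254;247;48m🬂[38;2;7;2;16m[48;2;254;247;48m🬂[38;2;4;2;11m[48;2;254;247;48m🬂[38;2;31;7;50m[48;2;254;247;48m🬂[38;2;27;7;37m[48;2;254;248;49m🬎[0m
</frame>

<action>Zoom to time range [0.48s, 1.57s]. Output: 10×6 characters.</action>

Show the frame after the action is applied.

<frame>
[38;2;4;2;10m[48;2;4;2;10m [38;2;4;2;10m[48;2;4;2;10m [38;2;4;2;10m[48;2;4;2;10m [38;2;4;2;10m[48;2;4;2;10m [38;2;4;2;10m[48;2;4;2;10m [38;2;4;2;11m[48;2;4;2;10m▌[38;2;4;2;10m[48;2;4;2;10m [38;2;4;2;10m[48;2;4;2;10m [38;2;4;2;10m[48;2;4;2;10m [38;2;4;2;10m[48;2;15;4;29m▌[0m
[38;2;4;2;10m[48;2;4;2;10m [38;2;4;2;10m[48;2;4;2;10m [38;2;4;2;10m[48;2;4;2;10m [38;2;4;2;10m[48;2;4;2;10m [38;2;4;2;10m[48;2;4;2;10m [38;2;4;2;10m[48;2;5;2;11m▐[38;2;4;2;10m[48;2;4;2;10m [38;2;4;2;10m[48;2;4;2;10m [38;2;4;2;10m[48;2;4;2;10m [38;2;4;2;10m[48;2;16;4;31m▌[0m
[38;2;4;2;10m[48;2;4;2;10m [38;2;4;2;10m[48;2;4;2;10m [38;2;4;2;10m[48;2;4;2;10m [38;2;4;2;10m[48;2;4;2;10m [38;2;4;2;10m[48;2;4;2;10m [38;2;4;2;10m[48;2;5;2;12m▐[38;2;4;2;10m[48;2;4;2;10m [38;2;4;2;10m[48;2;4;2;10m [38;2;4;2;10m[48;2;4;2;10m [38;2;4;2;10m[48;2;19;5;35m▌[0m
[38;2;4;2;10m[48;2;4;2;10m [38;2;4;2;10m[48;2;4;2;10m [38;2;4;2;10m[48;2;4;2;10m [38;2;4;2;10m[48;2;4;2;10m [38;2;4;2;10m[48;2;4;2;10m [38;2;4;2;10m[48;2;6;2;14m▐[38;2;4;2;10m[48;2;4;2;10m [38;2;4;2;10m[48;2;4;2;10m [38;2;4;2;10m[48;2;4;2;10m [38;2;4;2;10m[48;2;26;6;47m▌[0m
[38;2;4;2;10m[48;2;252;194;27m🬎[38;2;4;2;10m[48;2;252;194;27m🬎[38;2;4;2;10m[48;2;252;194;27m🬎[38;2;4;2;10m[48;2;252;194;27m🬎[38;2;4;2;10m[48;2;252;194;27m🬎[38;2;7;2;15m[48;2;252;194;27m🬎[38;2;4;2;10m[48;2;252;194;27m🬎[38;2;4;2;10m[48;2;252;194;27m🬎[38;2;4;2;10m[48;2;252;194;27m🬎[38;2;25;6;44m[48;2;252;195;27m🬎[0m
[38;2;254;247;48m[48;2;253;221;38m🬎[38;2;254;247;48m[48;2;253;221;38m🬎[38;2;254;247;48m[48;2;253;221;38m🬎[38;2;254;247;48m[48;2;253;221;38m🬎[38;2;254;247;48m[48;2;253;221;38m🬎[38;2;254;242;46m[48;2;37;9;66m🬝[38;2;254;247;48m[48;2;37;9;66m🬎[38;2;254;247;48m[48;2;37;9;66m🬎[38;2;254;247;48m[48;2;37;9;66m🬎[38;2;254;247;48m[48;2;40;9;70m🬎[0m
</frame>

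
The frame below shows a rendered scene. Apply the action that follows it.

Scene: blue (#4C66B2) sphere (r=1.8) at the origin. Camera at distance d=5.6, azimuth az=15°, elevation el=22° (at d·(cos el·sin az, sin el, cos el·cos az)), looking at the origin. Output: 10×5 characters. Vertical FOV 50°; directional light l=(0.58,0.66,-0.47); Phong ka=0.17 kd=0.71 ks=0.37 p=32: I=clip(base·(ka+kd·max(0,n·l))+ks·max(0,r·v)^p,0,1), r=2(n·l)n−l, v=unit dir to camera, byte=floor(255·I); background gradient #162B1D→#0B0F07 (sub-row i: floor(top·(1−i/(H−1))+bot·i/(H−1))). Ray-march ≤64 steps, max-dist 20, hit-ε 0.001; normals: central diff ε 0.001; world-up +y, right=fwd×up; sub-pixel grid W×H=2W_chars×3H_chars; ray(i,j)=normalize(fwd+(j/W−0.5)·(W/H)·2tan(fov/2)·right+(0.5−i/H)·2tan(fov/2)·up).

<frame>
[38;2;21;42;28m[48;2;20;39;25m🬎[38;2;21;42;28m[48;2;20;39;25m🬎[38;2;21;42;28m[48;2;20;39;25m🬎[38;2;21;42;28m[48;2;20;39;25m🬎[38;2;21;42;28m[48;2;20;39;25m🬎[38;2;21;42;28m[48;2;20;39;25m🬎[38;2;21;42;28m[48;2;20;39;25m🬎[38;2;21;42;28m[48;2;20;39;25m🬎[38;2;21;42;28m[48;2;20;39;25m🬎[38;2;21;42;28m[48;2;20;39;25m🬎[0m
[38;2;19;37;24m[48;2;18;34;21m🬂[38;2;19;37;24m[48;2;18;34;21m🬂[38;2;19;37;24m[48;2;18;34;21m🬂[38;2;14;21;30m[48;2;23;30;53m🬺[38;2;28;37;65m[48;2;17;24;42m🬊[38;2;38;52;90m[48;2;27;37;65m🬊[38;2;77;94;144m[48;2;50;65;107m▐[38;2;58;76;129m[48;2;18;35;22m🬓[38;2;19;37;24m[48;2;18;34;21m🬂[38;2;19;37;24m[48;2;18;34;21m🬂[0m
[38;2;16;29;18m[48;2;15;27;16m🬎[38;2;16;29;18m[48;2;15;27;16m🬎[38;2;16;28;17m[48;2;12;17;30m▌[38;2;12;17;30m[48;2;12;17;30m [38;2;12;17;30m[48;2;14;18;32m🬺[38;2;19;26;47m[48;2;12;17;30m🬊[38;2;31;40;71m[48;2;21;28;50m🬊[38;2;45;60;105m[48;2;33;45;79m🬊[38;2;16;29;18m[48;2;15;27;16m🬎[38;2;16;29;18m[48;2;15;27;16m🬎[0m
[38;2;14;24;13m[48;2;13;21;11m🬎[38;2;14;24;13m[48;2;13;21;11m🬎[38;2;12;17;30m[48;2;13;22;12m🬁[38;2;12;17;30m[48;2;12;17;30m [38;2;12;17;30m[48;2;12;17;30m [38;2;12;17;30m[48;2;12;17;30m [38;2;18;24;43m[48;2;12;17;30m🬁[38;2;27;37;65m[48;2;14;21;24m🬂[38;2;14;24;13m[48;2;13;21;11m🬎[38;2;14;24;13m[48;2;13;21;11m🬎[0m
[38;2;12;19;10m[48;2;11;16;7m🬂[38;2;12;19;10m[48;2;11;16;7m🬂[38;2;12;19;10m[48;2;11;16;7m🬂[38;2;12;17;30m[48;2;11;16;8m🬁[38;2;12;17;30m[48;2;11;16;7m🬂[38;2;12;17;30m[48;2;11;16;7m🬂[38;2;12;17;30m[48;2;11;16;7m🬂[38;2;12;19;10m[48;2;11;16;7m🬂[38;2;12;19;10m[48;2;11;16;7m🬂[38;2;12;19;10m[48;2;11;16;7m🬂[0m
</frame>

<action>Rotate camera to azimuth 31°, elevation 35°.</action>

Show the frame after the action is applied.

<frame>
[38;2;21;42;28m[48;2;20;39;25m🬎[38;2;21;42;28m[48;2;20;39;25m🬎[38;2;21;42;28m[48;2;20;39;25m🬎[38;2;21;42;28m[48;2;20;39;25m🬎[38;2;21;42;28m[48;2;20;39;25m🬎[38;2;21;42;28m[48;2;20;39;25m🬎[38;2;21;42;28m[48;2;20;39;25m🬎[38;2;21;42;28m[48;2;20;39;25m🬎[38;2;21;42;28m[48;2;20;39;25m🬎[38;2;21;42;28m[48;2;20;39;25m🬎[0m
[38;2;19;37;24m[48;2;18;34;21m🬂[38;2;19;37;24m[48;2;18;34;21m🬂[38;2;19;37;24m[48;2;18;34;21m🬂[38;2;14;24;28m[48;2;22;30;53m▌[38;2;38;51;90m[48;2;30;41;72m🬉[38;2;48;64;113m[48;2;41;55;97m🬊[38;2;63;82;139m[48;2;116;135;189m🬝[38;2;62;83;146m[48;2;18;35;22m🬓[38;2;19;37;24m[48;2;18;34;21m🬂[38;2;19;37;24m[48;2;18;34;21m🬂[0m
[38;2;16;29;18m[48;2;15;27;16m🬎[38;2;16;29;18m[48;2;15;27;16m🬎[38;2;16;28;17m[48;2;12;17;30m▌[38;2;12;17;30m[48;2;17;22;40m🬺[38;2;25;34;60m[48;2;18;24;43m🬊[38;2;36;49;86m[48;2;29;39;69m🬊[38;2;86;103;153m[48;2;42;56;98m🬁[38;2;58;78;135m[48;2;49;66;115m🬊[38;2;16;29;18m[48;2;15;27;16m🬎[38;2;16;29;18m[48;2;15;27;16m🬎[0m
[38;2;14;24;13m[48;2;13;21;11m🬎[38;2;14;24;13m[48;2;13;21;11m🬎[38;2;12;17;30m[48;2;13;22;12m🬁[38;2;12;17;30m[48;2;12;17;30m [38;2;12;17;30m[48;2;16;22;38m🬺[38;2;23;31;55m[48;2;14;20;35m🬊[38;2;33;44;78m[48;2;24;32;57m🬊[38;2;37;50;88m[48;2;13;22;12m🬕[38;2;14;24;13m[48;2;13;21;11m🬎[38;2;14;24;13m[48;2;13;21;11m🬎[0m
[38;2;12;19;10m[48;2;11;16;7m🬂[38;2;12;19;10m[48;2;11;16;7m🬂[38;2;12;19;10m[48;2;11;16;7m🬂[38;2;12;17;30m[48;2;11;16;8m🬁[38;2;12;17;30m[48;2;11;16;7m🬂[38;2;12;17;30m[48;2;11;16;7m🬂[38;2;14;18;33m[48;2;11;16;7m🬂[38;2;12;19;10m[48;2;11;16;7m🬂[38;2;12;19;10m[48;2;11;16;7m🬂[38;2;12;19;10m[48;2;11;16;7m🬂[0m
</frame>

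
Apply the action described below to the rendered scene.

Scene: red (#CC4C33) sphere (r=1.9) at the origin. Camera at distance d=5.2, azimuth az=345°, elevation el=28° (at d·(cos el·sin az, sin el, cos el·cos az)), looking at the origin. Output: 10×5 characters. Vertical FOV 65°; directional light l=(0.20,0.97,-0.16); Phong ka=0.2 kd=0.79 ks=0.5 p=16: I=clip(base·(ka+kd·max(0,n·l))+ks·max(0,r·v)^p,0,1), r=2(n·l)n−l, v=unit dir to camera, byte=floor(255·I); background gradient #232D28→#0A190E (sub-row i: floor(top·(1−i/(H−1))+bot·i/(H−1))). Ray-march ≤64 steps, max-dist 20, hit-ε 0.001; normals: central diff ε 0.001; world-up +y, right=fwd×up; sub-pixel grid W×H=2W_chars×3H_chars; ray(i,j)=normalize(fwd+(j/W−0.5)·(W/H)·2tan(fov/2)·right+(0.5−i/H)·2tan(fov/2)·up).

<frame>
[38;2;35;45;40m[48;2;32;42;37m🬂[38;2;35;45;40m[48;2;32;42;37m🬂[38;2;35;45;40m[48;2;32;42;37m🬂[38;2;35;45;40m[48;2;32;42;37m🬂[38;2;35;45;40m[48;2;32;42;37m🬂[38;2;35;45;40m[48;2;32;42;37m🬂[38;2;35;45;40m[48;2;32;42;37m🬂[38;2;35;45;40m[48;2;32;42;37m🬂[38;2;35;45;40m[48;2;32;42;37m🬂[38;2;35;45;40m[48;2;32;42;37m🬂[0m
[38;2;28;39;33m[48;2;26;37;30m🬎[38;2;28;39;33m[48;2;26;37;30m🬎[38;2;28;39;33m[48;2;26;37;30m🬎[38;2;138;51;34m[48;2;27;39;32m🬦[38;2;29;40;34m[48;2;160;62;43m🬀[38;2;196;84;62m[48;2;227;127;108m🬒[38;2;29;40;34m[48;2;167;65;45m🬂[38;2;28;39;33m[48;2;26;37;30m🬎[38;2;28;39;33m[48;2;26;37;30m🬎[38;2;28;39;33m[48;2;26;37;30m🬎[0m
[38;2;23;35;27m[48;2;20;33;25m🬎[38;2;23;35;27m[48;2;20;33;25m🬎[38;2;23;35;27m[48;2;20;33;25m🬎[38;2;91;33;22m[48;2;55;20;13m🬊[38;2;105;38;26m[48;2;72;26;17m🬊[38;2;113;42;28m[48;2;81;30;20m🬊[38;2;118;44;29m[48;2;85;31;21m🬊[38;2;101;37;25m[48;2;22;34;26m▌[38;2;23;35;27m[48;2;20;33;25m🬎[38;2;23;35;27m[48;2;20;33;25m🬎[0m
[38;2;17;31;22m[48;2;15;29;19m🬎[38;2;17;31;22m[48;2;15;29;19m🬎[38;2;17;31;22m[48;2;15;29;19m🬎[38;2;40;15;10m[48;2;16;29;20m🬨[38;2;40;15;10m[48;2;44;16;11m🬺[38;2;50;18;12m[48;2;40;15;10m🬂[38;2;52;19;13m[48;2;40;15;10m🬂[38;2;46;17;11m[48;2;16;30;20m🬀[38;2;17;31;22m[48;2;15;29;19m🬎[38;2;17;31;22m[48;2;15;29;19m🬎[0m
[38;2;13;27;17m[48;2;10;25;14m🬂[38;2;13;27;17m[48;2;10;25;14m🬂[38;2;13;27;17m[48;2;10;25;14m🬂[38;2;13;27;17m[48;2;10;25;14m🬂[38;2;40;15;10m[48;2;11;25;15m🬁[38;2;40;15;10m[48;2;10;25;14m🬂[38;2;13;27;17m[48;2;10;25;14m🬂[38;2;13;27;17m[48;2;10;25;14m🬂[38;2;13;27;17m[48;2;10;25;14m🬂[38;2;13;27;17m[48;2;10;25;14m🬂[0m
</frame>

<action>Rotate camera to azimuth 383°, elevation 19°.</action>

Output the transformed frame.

<frame>
[38;2;35;45;40m[48;2;32;42;37m🬂[38;2;35;45;40m[48;2;32;42;37m🬂[38;2;35;45;40m[48;2;32;42;37m🬂[38;2;35;45;40m[48;2;32;42;37m🬂[38;2;35;45;40m[48;2;32;42;37m🬂[38;2;35;45;40m[48;2;32;42;37m🬂[38;2;35;45;40m[48;2;32;42;37m🬂[38;2;35;45;40m[48;2;32;42;37m🬂[38;2;35;45;40m[48;2;32;42;37m🬂[38;2;35;45;40m[48;2;32;42;37m🬂[0m
[38;2;28;39;33m[48;2;26;37;30m🬎[38;2;28;39;33m[48;2;26;37;30m🬎[38;2;28;39;33m[48;2;26;37;30m🬎[38;2;126;46;31m[48;2;27;39;32m🬦[38;2;29;40;34m[48;2;149;56;38m🬀[38;2;187;77;55m[48;2;227;129;110m🬒[38;2;29;40;34m[48;2;176;71;51m🬂[38;2;28;39;33m[48;2;26;37;30m🬎[38;2;28;39;33m[48;2;26;37;30m🬎[38;2;28;39;33m[48;2;26;37;30m🬎[0m
[38;2;23;35;27m[48;2;20;33;25m🬎[38;2;23;35;27m[48;2;20;33;25m🬎[38;2;23;35;27m[48;2;20;33;25m🬎[38;2;80;29;19m[48;2;46;17;11m🬊[38;2;97;36;24m[48;2;65;24;15m🬊[38;2;111;42;28m[48;2;78;29;19m🬊[38;2;121;45;30m[48;2;88;32;21m🬊[38;2;109;40;27m[48;2;22;34;26m▌[38;2;23;35;27m[48;2;20;33;25m🬎[38;2;23;35;27m[48;2;20;33;25m🬎[0m
[38;2;17;31;22m[48;2;15;29;19m🬎[38;2;17;31;22m[48;2;15;29;19m🬎[38;2;17;31;22m[48;2;15;29;19m🬎[38;2;40;15;10m[48;2;16;29;20m🬨[38;2;40;15;10m[48;2;40;15;10m [38;2;48;18;11m[48;2;40;15;10m🬂[38;2;56;20;13m[48;2;40;15;10m🬂[38;2;55;20;13m[48;2;16;30;20m🬀[38;2;17;31;22m[48;2;15;29;19m🬎[38;2;17;31;22m[48;2;15;29;19m🬎[0m
[38;2;13;27;17m[48;2;10;25;14m🬂[38;2;13;27;17m[48;2;10;25;14m🬂[38;2;13;27;17m[48;2;10;25;14m🬂[38;2;13;27;17m[48;2;10;25;14m🬂[38;2;40;15;10m[48;2;11;25;15m🬁[38;2;40;15;10m[48;2;10;25;14m🬂[38;2;13;27;17m[48;2;10;25;14m🬂[38;2;13;27;17m[48;2;10;25;14m🬂[38;2;13;27;17m[48;2;10;25;14m🬂[38;2;13;27;17m[48;2;10;25;14m🬂[0m
</frame>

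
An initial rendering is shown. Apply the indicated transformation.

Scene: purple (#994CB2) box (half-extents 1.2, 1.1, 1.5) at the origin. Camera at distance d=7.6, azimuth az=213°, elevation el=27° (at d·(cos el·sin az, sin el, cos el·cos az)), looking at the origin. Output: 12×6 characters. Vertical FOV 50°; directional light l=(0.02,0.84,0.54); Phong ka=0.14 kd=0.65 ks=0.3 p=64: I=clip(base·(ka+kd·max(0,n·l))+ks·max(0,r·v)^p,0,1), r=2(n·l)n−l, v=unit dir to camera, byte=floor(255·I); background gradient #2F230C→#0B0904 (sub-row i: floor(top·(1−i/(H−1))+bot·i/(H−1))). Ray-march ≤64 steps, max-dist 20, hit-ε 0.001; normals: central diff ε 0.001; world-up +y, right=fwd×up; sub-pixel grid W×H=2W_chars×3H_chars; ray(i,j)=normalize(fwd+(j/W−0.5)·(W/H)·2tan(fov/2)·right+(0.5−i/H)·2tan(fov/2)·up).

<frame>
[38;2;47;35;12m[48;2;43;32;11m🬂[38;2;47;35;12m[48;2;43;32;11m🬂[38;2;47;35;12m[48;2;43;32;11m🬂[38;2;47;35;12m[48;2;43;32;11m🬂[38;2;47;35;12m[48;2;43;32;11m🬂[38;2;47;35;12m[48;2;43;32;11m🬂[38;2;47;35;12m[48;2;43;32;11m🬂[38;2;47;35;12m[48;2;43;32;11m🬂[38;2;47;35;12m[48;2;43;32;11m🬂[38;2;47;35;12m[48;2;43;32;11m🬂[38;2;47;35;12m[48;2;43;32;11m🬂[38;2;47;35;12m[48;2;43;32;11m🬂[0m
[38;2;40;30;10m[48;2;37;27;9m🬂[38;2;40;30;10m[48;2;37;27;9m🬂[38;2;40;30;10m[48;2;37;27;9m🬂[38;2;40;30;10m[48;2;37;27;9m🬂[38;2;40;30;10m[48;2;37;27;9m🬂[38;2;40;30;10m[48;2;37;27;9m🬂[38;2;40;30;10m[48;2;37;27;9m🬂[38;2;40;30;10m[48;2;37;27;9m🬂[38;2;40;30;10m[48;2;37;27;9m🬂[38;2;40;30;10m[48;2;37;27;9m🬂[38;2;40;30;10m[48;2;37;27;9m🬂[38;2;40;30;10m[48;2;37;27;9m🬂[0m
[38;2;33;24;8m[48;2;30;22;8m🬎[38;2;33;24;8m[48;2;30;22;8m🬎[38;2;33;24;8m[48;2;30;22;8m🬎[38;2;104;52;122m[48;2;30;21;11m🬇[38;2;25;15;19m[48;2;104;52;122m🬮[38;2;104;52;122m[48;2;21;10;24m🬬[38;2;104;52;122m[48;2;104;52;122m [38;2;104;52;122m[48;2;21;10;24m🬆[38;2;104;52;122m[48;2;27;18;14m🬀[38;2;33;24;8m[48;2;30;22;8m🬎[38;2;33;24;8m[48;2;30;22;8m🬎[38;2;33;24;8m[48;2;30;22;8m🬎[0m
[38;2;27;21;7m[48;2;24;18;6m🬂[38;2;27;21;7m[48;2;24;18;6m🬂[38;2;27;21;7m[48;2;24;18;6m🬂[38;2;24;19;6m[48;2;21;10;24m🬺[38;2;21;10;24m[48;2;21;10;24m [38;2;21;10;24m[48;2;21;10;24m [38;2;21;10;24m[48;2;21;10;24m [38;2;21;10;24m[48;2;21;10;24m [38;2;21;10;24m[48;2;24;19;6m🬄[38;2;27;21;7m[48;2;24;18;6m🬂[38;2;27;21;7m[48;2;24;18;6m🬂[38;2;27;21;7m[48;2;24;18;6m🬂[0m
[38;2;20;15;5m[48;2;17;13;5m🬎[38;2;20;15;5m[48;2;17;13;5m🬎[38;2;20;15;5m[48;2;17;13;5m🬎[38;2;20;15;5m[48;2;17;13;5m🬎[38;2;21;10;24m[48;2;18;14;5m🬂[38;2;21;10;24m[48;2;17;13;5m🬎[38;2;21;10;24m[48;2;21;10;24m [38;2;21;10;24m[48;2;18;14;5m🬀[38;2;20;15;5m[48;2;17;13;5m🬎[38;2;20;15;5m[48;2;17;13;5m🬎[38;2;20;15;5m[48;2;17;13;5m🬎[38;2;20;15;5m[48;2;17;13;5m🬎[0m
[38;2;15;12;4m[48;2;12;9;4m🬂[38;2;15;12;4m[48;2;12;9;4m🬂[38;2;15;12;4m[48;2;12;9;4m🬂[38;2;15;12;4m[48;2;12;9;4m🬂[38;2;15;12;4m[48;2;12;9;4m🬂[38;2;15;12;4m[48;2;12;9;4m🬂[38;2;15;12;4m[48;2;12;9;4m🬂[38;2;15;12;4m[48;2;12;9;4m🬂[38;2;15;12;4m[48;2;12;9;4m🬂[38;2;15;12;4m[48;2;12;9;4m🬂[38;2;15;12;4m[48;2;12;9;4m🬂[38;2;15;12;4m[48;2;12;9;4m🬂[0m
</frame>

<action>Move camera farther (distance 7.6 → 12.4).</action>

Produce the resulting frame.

<frame>
[38;2;47;35;12m[48;2;43;32;11m🬂[38;2;47;35;12m[48;2;43;32;11m🬂[38;2;47;35;12m[48;2;43;32;11m🬂[38;2;47;35;12m[48;2;43;32;11m🬂[38;2;47;35;12m[48;2;43;32;11m🬂[38;2;47;35;12m[48;2;43;32;11m🬂[38;2;47;35;12m[48;2;43;32;11m🬂[38;2;47;35;12m[48;2;43;32;11m🬂[38;2;47;35;12m[48;2;43;32;11m🬂[38;2;47;35;12m[48;2;43;32;11m🬂[38;2;47;35;12m[48;2;43;32;11m🬂[38;2;47;35;12m[48;2;43;32;11m🬂[0m
[38;2;40;30;10m[48;2;37;27;9m🬂[38;2;40;30;10m[48;2;37;27;9m🬂[38;2;40;30;10m[48;2;37;27;9m🬂[38;2;40;30;10m[48;2;37;27;9m🬂[38;2;40;30;10m[48;2;37;27;9m🬂[38;2;40;30;10m[48;2;37;27;9m🬂[38;2;40;30;10m[48;2;37;27;9m🬂[38;2;40;30;10m[48;2;37;27;9m🬂[38;2;40;30;10m[48;2;37;27;9m🬂[38;2;40;30;10m[48;2;37;27;9m🬂[38;2;40;30;10m[48;2;37;27;9m🬂[38;2;40;30;10m[48;2;37;27;9m🬂[0m
[38;2;33;24;8m[48;2;30;22;8m🬎[38;2;33;24;8m[48;2;30;22;8m🬎[38;2;33;24;8m[48;2;30;22;8m🬎[38;2;33;24;8m[48;2;30;22;8m🬎[38;2;32;24;8m[48;2;21;10;24m🬝[38;2;33;24;8m[48;2;104;52;122m🬆[38;2;34;25;9m[48;2;104;52;122m🬂[38;2;104;52;122m[48;2;30;21;11m🬃[38;2;33;24;8m[48;2;30;22;8m🬎[38;2;33;24;8m[48;2;30;22;8m🬎[38;2;33;24;8m[48;2;30;22;8m🬎[38;2;33;24;8m[48;2;30;22;8m🬎[0m
[38;2;27;21;7m[48;2;24;18;6m🬂[38;2;27;21;7m[48;2;24;18;6m🬂[38;2;27;21;7m[48;2;24;18;6m🬂[38;2;27;21;7m[48;2;24;18;6m🬂[38;2;24;19;6m[48;2;21;10;24m🬺[38;2;21;10;24m[48;2;21;10;24m [38;2;21;10;24m[48;2;21;10;24m [38;2;21;10;24m[48;2;24;19;6m🬄[38;2;27;21;7m[48;2;24;18;6m🬂[38;2;27;21;7m[48;2;24;18;6m🬂[38;2;27;21;7m[48;2;24;18;6m🬂[38;2;27;21;7m[48;2;24;18;6m🬂[0m
[38;2;20;15;5m[48;2;17;13;5m🬎[38;2;20;15;5m[48;2;17;13;5m🬎[38;2;20;15;5m[48;2;17;13;5m🬎[38;2;20;15;5m[48;2;17;13;5m🬎[38;2;20;15;5m[48;2;17;13;5m🬎[38;2;20;15;5m[48;2;17;13;5m🬎[38;2;21;10;24m[48;2;18;14;5m🬀[38;2;20;15;5m[48;2;17;13;5m🬎[38;2;20;15;5m[48;2;17;13;5m🬎[38;2;20;15;5m[48;2;17;13;5m🬎[38;2;20;15;5m[48;2;17;13;5m🬎[38;2;20;15;5m[48;2;17;13;5m🬎[0m
[38;2;15;12;4m[48;2;12;9;4m🬂[38;2;15;12;4m[48;2;12;9;4m🬂[38;2;15;12;4m[48;2;12;9;4m🬂[38;2;15;12;4m[48;2;12;9;4m🬂[38;2;15;12;4m[48;2;12;9;4m🬂[38;2;15;12;4m[48;2;12;9;4m🬂[38;2;15;12;4m[48;2;12;9;4m🬂[38;2;15;12;4m[48;2;12;9;4m🬂[38;2;15;12;4m[48;2;12;9;4m🬂[38;2;15;12;4m[48;2;12;9;4m🬂[38;2;15;12;4m[48;2;12;9;4m🬂[38;2;15;12;4m[48;2;12;9;4m🬂[0m
</frame>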